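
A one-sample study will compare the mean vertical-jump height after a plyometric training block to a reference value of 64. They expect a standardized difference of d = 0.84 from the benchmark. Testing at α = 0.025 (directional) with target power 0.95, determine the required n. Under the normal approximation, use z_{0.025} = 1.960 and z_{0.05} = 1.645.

n = 19

For a one-sample test: n = ((z_{α} + z_β) / d)².
z_{α} + z_β = 1.960 + 1.645 = 3.605.
n = (3.605 / 0.84)² = 4.292² = 18.42.
Round up.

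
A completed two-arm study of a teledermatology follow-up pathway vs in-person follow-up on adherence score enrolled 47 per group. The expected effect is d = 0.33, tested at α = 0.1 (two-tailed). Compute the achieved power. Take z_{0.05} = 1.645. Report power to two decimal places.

For two equal groups, power = Φ(d·√(n/2) − z_{α/2}).
d·√(n/2) = 0.33 × √(47/2) = 0.33 × 4.848 = 1.600.
z_β = 1.600 − 1.645 = -0.045.
Power = Φ(-0.045) = 0.482.

power ≈ 0.48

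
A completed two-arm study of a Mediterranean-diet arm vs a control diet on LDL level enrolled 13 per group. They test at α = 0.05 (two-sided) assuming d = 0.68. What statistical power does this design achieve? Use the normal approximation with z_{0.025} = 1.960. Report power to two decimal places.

For two equal groups, power = Φ(d·√(n/2) − z_{α/2}).
d·√(n/2) = 0.68 × √(13/2) = 0.68 × 2.550 = 1.734.
z_β = 1.734 − 1.960 = -0.226.
Power = Φ(-0.226) = 0.410.

power ≈ 0.41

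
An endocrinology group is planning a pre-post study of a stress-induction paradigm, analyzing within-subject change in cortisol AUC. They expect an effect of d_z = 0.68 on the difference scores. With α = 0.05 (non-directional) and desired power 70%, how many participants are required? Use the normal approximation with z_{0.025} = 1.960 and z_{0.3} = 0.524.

n = 14 pairs

For a paired (one-sample on differences) test: n = ((z_{α/2} + z_β) / d)².
z_{α/2} + z_β = 1.960 + 0.524 = 2.484.
n = (2.484 / 0.68)² = 3.653² = 13.34.
Round up.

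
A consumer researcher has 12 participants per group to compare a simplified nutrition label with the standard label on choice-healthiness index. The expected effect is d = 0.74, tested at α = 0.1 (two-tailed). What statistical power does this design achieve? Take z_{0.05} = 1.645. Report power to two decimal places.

For two equal groups, power = Φ(d·√(n/2) − z_{α/2}).
d·√(n/2) = 0.74 × √(12/2) = 0.74 × 2.449 = 1.813.
z_β = 1.813 − 1.645 = 0.168.
Power = Φ(0.168) = 0.567.

power ≈ 0.57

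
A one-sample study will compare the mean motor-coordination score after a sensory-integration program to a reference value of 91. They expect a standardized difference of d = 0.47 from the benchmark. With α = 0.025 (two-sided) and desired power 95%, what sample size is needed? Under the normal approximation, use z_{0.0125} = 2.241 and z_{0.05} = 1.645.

For a one-sample test: n = ((z_{α/2} + z_β) / d)².
z_{α/2} + z_β = 2.241 + 1.645 = 3.886.
n = (3.886 / 0.47)² = 8.268² = 68.36.
Round up.

n = 69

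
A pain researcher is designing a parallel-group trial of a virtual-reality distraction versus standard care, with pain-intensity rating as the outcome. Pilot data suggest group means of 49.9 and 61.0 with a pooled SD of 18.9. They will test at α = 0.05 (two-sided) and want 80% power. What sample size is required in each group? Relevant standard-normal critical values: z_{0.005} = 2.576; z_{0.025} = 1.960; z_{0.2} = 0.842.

Cohen's d = |M₁ − M₂| / SD_pooled = |49.9 − 61.0| / 18.9 = 11.1 / 18.9 = 0.587.
For two independent groups with equal n: n = 2·((z_{α/2} + z_β) / d)².
z_{α/2} + z_β = 1.960 + 0.842 = 2.802.
n = 2 × (2.802 / 0.587)² = 2 × 4.773² = 2 × 22.79 = 45.6.
Round up to the next whole participant.

n = 46 per group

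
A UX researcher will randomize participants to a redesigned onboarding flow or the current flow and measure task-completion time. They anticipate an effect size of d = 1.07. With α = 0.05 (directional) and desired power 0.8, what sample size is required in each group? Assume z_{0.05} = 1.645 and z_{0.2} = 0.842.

For two independent groups with equal n: n = 2·((z_{α} + z_β) / d)².
z_{α} + z_β = 1.645 + 0.842 = 2.487.
n = 2 × (2.487 / 1.07)² = 2 × 2.324² = 2 × 5.40 = 10.8.
Round up to the next whole participant.

n = 11 per group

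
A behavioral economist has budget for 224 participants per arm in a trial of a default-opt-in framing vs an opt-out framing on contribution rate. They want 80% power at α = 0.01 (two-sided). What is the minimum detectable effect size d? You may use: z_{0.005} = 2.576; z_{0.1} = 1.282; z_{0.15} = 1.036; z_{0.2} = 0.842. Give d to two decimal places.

For two independent groups of n = 224 each: d_min = (z_{α/2} + z_β)·√(2/n).
z-sum = 2.576 + 0.842 = 3.418.
d_min = 3.418 × √(2/224) = 3.418 × 0.0945 = 0.323.

d_min ≈ 0.32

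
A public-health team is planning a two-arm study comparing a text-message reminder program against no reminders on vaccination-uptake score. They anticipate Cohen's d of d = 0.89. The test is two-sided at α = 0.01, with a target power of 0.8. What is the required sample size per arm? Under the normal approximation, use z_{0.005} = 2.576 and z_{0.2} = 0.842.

For two independent groups with equal n: n = 2·((z_{α/2} + z_β) / d)².
z_{α/2} + z_β = 2.576 + 0.842 = 3.418.
n = 2 × (3.418 / 0.89)² = 2 × 3.840² = 2 × 14.75 = 29.5.
Round up to the next whole participant.

n = 30 per group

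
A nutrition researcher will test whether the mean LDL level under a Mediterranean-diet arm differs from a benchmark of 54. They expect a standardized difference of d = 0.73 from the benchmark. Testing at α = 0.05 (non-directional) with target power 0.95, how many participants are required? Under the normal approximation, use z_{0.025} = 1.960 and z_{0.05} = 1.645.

For a one-sample test: n = ((z_{α/2} + z_β) / d)².
z_{α/2} + z_β = 1.960 + 1.645 = 3.605.
n = (3.605 / 0.73)² = 4.938² = 24.39.
Round up.

n = 25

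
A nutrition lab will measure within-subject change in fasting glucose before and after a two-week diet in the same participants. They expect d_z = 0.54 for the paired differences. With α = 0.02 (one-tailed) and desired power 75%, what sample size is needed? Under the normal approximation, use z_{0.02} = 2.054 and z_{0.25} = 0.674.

For a paired (one-sample on differences) test: n = ((z_{α} + z_β) / d)².
z_{α} + z_β = 2.054 + 0.674 = 2.728.
n = (2.728 / 0.54)² = 5.052² = 25.52.
Round up.

n = 26 pairs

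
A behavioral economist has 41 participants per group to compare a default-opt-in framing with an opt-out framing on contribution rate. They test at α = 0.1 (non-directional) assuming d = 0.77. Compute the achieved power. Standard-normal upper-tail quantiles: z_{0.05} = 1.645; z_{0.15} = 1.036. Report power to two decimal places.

For two equal groups, power = Φ(d·√(n/2) − z_{α/2}).
d·√(n/2) = 0.77 × √(41/2) = 0.77 × 4.528 = 3.486.
z_β = 3.486 − 1.645 = 1.841.
Power = Φ(1.841) = 0.967.

power ≈ 0.97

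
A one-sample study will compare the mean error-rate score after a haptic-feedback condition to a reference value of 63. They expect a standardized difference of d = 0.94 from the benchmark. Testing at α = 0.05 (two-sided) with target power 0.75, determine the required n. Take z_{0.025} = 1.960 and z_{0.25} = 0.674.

n = 8

For a one-sample test: n = ((z_{α/2} + z_β) / d)².
z_{α/2} + z_β = 1.960 + 0.674 = 2.634.
n = (2.634 / 0.94)² = 2.802² = 7.85.
Round up.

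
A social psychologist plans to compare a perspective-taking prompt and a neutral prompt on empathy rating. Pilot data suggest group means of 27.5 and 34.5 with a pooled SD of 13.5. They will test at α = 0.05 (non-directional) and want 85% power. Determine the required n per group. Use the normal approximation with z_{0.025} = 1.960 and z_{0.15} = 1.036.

n = 67 per group

Cohen's d = |M₁ − M₂| / SD_pooled = |27.5 − 34.5| / 13.5 = 7.0 / 13.5 = 0.519.
For two independent groups with equal n: n = 2·((z_{α/2} + z_β) / d)².
z_{α/2} + z_β = 1.960 + 1.036 = 2.996.
n = 2 × (2.996 / 0.519)² = 2 × 5.773² = 2 × 33.32 = 66.6.
Round up to the next whole participant.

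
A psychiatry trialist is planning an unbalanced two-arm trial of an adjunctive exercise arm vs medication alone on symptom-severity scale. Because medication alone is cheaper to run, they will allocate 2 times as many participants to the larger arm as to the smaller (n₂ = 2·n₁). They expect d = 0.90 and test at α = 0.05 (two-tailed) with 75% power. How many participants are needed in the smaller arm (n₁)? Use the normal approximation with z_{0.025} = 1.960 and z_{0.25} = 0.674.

n₁ = 13

With allocation ratio k = n₂/n₁ = 2, Var(x̄₁−x̄₂) = σ²(1/n₁ + 1/(k·n₁)) = σ²·(k+1)/(k·n₁).
So n₁ = (1 + 1/k)·((z_{α/2} + z_β)/d)² = 1.500 × (2.634/0.90)².
n₁ = 1.500 × 8.57 = 12.8.
Round up: n₁ = 13, giving n₂ = 2 × 13 = 26.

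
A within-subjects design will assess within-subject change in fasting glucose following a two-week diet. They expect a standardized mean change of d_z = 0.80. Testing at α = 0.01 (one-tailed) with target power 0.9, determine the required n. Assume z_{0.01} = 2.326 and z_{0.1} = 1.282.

For a paired (one-sample on differences) test: n = ((z_{α} + z_β) / d)².
z_{α} + z_β = 2.326 + 1.282 = 3.608.
n = (3.608 / 0.80)² = 4.510² = 20.34.
Round up.

n = 21 pairs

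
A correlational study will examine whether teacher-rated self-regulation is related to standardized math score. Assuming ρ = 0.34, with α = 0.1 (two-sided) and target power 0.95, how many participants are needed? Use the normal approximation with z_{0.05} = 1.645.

Fisher's z: C = ½·ln((1+r)/(1−r)) = ½·ln(2.0303) = 0.3541.
n = ((z_{α/2} + z_β)/C)² + 3.
(1.645 + 1.645) / 0.3541 = 3.290 / 0.3541 = 9.291.
n = 9.291² + 3 = 86.33 + 3 = 89.3.
Round up.

n = 90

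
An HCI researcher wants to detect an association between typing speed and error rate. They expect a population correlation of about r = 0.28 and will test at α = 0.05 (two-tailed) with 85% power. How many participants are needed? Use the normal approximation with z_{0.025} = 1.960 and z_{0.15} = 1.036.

Fisher's z: C = ½·ln((1+r)/(1−r)) = ½·ln(1.7778) = 0.2877.
n = ((z_{α/2} + z_β)/C)² + 3.
(1.960 + 1.036) / 0.2877 = 2.996 / 0.2877 = 10.414.
n = 10.414² + 3 = 108.44 + 3 = 111.4.
Round up.

n = 112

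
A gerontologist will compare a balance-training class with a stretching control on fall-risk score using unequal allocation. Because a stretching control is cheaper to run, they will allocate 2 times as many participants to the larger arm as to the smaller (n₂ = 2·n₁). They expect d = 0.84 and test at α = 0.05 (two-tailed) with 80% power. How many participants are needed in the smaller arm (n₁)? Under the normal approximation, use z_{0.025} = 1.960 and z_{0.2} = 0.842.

With allocation ratio k = n₂/n₁ = 2, Var(x̄₁−x̄₂) = σ²(1/n₁ + 1/(k·n₁)) = σ²·(k+1)/(k·n₁).
So n₁ = (1 + 1/k)·((z_{α/2} + z_β)/d)² = 1.500 × (2.802/0.84)².
n₁ = 1.500 × 11.13 = 16.7.
Round up: n₁ = 17, giving n₂ = 2 × 17 = 34.

n₁ = 17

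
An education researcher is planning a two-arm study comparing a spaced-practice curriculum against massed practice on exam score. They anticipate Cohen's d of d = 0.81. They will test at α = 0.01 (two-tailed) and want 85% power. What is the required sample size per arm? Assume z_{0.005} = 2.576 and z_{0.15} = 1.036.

For two independent groups with equal n: n = 2·((z_{α/2} + z_β) / d)².
z_{α/2} + z_β = 2.576 + 1.036 = 3.612.
n = 2 × (3.612 / 0.81)² = 2 × 4.459² = 2 × 19.88 = 39.8.
Round up to the next whole participant.

n = 40 per group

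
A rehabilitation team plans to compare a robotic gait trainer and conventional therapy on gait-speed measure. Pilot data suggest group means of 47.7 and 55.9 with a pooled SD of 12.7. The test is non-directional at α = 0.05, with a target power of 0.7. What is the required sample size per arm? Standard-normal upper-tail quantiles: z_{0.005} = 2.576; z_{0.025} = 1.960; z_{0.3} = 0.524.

Cohen's d = |M₁ − M₂| / SD_pooled = |47.7 − 55.9| / 12.7 = 8.2 / 12.7 = 0.646.
For two independent groups with equal n: n = 2·((z_{α/2} + z_β) / d)².
z_{α/2} + z_β = 1.960 + 0.524 = 2.484.
n = 2 × (2.484 / 0.646)² = 2 × 3.845² = 2 × 14.79 = 29.6.
Round up to the next whole participant.

n = 30 per group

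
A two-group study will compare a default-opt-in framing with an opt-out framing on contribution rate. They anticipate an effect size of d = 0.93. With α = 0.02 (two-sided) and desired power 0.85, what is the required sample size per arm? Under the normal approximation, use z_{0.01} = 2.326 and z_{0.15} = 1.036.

For two independent groups with equal n: n = 2·((z_{α/2} + z_β) / d)².
z_{α/2} + z_β = 2.326 + 1.036 = 3.362.
n = 2 × (3.362 / 0.93)² = 2 × 3.615² = 2 × 13.07 = 26.1.
Round up to the next whole participant.

n = 27 per group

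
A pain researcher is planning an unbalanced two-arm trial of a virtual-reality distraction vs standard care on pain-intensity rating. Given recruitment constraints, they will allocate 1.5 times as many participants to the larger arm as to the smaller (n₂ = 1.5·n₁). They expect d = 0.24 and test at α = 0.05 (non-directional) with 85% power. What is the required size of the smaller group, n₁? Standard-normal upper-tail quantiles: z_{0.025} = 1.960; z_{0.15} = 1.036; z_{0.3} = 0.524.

With allocation ratio k = n₂/n₁ = 1.5, Var(x̄₁−x̄₂) = σ²(1/n₁ + 1/(k·n₁)) = σ²·(k+1)/(k·n₁).
So n₁ = (1 + 1/k)·((z_{α/2} + z_β)/d)² = 1.667 × (2.996/0.24)².
n₁ = 1.667 × 155.83 = 259.7.
Round up: n₁ = 260, giving n₂ = 1.5 × 260 = 390.

n₁ = 260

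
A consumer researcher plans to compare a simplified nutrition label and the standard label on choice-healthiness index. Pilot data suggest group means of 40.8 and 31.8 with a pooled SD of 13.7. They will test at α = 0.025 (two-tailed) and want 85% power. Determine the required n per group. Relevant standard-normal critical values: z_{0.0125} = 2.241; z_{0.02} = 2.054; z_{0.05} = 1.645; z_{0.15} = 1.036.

n = 50 per group

Cohen's d = |M₁ − M₂| / SD_pooled = |40.8 − 31.8| / 13.7 = 9.0 / 13.7 = 0.657.
For two independent groups with equal n: n = 2·((z_{α/2} + z_β) / d)².
z_{α/2} + z_β = 2.241 + 1.036 = 3.277.
n = 2 × (3.277 / 0.657)² = 2 × 4.988² = 2 × 24.88 = 49.8.
Round up to the next whole participant.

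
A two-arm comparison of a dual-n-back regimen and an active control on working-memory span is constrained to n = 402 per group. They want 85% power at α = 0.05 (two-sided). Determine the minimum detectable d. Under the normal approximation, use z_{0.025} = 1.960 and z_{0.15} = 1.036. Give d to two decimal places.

d_min ≈ 0.21

For two independent groups of n = 402 each: d_min = (z_{α/2} + z_β)·√(2/n).
z-sum = 1.960 + 1.036 = 2.996.
d_min = 2.996 × √(2/402) = 2.996 × 0.0705 = 0.211.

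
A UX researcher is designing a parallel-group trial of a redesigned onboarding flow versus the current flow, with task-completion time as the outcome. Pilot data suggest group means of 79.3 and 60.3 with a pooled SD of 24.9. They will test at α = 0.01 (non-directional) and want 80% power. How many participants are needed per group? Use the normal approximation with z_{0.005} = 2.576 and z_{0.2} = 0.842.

n = 41 per group

Cohen's d = |M₁ − M₂| / SD_pooled = |79.3 − 60.3| / 24.9 = 19.0 / 24.9 = 0.763.
For two independent groups with equal n: n = 2·((z_{α/2} + z_β) / d)².
z_{α/2} + z_β = 2.576 + 0.842 = 3.418.
n = 2 × (3.418 / 0.763)² = 2 × 4.480² = 2 × 20.07 = 40.1.
Round up to the next whole participant.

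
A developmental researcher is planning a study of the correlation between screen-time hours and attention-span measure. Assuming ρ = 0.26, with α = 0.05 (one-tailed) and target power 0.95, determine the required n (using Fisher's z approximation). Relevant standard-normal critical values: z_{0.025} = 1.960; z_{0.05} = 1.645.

n = 156

Fisher's z: C = ½·ln((1+r)/(1−r)) = ½·ln(1.7027) = 0.2661.
n = ((z_{α} + z_β)/C)² + 3.
(1.645 + 1.645) / 0.2661 = 3.290 / 0.2661 = 12.364.
n = 12.364² + 3 = 152.86 + 3 = 155.9.
Round up.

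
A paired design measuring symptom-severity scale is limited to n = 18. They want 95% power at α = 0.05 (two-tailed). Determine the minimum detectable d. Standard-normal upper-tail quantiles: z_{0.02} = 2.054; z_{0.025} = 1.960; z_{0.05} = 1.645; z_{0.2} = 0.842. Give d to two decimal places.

For a single sample (or paired design) of n = 18: d_min = (z_{α/2} + z_β)/√n.
z-sum = 1.960 + 1.645 = 3.605.
d_min = 3.605 / √18 = 3.605 / 4.243 = 0.850.

d_min ≈ 0.85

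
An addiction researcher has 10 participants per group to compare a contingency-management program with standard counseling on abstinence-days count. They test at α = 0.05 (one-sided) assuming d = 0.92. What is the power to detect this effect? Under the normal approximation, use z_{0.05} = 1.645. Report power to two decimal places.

power ≈ 0.66

For two equal groups, power = Φ(d·√(n/2) − z_{α}).
d·√(n/2) = 0.92 × √(10/2) = 0.92 × 2.236 = 2.057.
z_β = 2.057 − 1.645 = 0.412.
Power = Φ(0.412) = 0.660.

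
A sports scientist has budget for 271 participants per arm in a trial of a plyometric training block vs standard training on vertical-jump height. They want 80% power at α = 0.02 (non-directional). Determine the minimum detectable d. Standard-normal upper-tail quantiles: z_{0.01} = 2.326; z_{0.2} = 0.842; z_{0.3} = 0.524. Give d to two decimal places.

For two independent groups of n = 271 each: d_min = (z_{α/2} + z_β)·√(2/n).
z-sum = 2.326 + 0.842 = 3.168.
d_min = 3.168 × √(2/271) = 3.168 × 0.0859 = 0.272.

d_min ≈ 0.27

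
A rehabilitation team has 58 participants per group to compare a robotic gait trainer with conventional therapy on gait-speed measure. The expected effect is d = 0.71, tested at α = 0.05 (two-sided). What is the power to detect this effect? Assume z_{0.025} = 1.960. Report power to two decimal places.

For two equal groups, power = Φ(d·√(n/2) − z_{α/2}).
d·√(n/2) = 0.71 × √(58/2) = 0.71 × 5.385 = 3.823.
z_β = 3.823 − 1.960 = 1.863.
Power = Φ(1.863) = 0.969.

power ≈ 0.97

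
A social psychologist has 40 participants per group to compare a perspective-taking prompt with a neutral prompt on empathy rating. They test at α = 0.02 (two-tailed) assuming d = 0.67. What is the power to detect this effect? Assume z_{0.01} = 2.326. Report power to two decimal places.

For two equal groups, power = Φ(d·√(n/2) − z_{α/2}).
d·√(n/2) = 0.67 × √(40/2) = 0.67 × 4.472 = 2.996.
z_β = 2.996 − 2.326 = 0.670.
Power = Φ(0.670) = 0.749.

power ≈ 0.75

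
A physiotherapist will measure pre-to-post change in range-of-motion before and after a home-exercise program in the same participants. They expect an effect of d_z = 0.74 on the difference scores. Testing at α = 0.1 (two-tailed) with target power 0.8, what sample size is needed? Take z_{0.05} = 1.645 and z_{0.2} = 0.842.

n = 12 pairs

For a paired (one-sample on differences) test: n = ((z_{α/2} + z_β) / d)².
z_{α/2} + z_β = 1.645 + 0.842 = 2.487.
n = (2.487 / 0.74)² = 3.361² = 11.30.
Round up.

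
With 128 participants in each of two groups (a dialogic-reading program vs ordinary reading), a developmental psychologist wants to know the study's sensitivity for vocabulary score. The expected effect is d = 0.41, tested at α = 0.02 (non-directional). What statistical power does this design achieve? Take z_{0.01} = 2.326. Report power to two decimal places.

For two equal groups, power = Φ(d·√(n/2) − z_{α/2}).
d·√(n/2) = 0.41 × √(128/2) = 0.41 × 8.000 = 3.280.
z_β = 3.280 − 2.326 = 0.954.
Power = Φ(0.954) = 0.830.

power ≈ 0.83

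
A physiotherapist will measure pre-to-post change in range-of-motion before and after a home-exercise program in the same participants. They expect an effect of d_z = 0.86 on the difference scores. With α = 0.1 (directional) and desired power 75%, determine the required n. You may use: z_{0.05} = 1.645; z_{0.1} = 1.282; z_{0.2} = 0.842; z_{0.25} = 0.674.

For a paired (one-sample on differences) test: n = ((z_{α} + z_β) / d)².
z_{α} + z_β = 1.282 + 0.674 = 1.956.
n = (1.956 / 0.86)² = 2.274² = 5.17.
Round up.

n = 6 pairs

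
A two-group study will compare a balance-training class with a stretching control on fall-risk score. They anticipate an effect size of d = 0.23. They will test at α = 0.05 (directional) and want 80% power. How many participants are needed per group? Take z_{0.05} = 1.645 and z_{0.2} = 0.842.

n = 234 per group

For two independent groups with equal n: n = 2·((z_{α} + z_β) / d)².
z_{α} + z_β = 1.645 + 0.842 = 2.487.
n = 2 × (2.487 / 0.23)² = 2 × 10.813² = 2 × 116.92 = 233.8.
Round up to the next whole participant.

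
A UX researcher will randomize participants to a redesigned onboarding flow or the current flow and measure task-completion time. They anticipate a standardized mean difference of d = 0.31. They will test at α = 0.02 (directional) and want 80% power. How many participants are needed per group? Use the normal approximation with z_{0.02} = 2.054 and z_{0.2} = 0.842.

For two independent groups with equal n: n = 2·((z_{α} + z_β) / d)².
z_{α} + z_β = 2.054 + 0.842 = 2.896.
n = 2 × (2.896 / 0.31)² = 2 × 9.342² = 2 × 87.27 = 174.5.
Round up to the next whole participant.

n = 175 per group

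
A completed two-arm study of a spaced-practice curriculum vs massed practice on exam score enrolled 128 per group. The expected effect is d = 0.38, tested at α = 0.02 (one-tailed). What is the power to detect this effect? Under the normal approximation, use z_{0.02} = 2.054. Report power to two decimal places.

For two equal groups, power = Φ(d·√(n/2) − z_{α}).
d·√(n/2) = 0.38 × √(128/2) = 0.38 × 8.000 = 3.040.
z_β = 3.040 − 2.054 = 0.986.
Power = Φ(0.986) = 0.838.

power ≈ 0.84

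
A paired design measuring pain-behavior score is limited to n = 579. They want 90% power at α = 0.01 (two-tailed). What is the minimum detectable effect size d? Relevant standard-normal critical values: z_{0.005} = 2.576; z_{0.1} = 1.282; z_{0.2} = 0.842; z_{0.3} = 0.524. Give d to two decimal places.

d_min ≈ 0.16

For a single sample (or paired design) of n = 579: d_min = (z_{α/2} + z_β)/√n.
z-sum = 2.576 + 1.282 = 3.858.
d_min = 3.858 / √579 = 3.858 / 24.062 = 0.160.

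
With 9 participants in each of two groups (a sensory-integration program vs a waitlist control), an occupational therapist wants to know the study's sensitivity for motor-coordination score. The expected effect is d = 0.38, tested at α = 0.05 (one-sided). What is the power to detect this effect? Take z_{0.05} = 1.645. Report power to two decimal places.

power ≈ 0.20

For two equal groups, power = Φ(d·√(n/2) − z_{α}).
d·√(n/2) = 0.38 × √(9/2) = 0.38 × 2.121 = 0.806.
z_β = 0.806 − 1.645 = -0.839.
Power = Φ(-0.839) = 0.201.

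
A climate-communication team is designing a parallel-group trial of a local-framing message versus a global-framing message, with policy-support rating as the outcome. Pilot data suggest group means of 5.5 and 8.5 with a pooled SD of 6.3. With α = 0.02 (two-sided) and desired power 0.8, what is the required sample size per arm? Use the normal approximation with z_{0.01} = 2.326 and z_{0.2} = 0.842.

n = 89 per group

Cohen's d = |M₁ − M₂| / SD_pooled = |5.5 − 8.5| / 6.3 = 3.0 / 6.3 = 0.476.
For two independent groups with equal n: n = 2·((z_{α/2} + z_β) / d)².
z_{α/2} + z_β = 2.326 + 0.842 = 3.168.
n = 2 × (3.168 / 0.476)² = 2 × 6.655² = 2 × 44.30 = 88.6.
Round up to the next whole participant.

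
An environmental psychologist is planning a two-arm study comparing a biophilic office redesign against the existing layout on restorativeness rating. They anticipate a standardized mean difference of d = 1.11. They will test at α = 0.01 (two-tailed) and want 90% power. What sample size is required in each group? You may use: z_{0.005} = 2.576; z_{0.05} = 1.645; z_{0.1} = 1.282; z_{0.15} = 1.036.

n = 25 per group

For two independent groups with equal n: n = 2·((z_{α/2} + z_β) / d)².
z_{α/2} + z_β = 2.576 + 1.282 = 3.858.
n = 2 × (3.858 / 1.11)² = 2 × 3.476² = 2 × 12.08 = 24.2.
Round up to the next whole participant.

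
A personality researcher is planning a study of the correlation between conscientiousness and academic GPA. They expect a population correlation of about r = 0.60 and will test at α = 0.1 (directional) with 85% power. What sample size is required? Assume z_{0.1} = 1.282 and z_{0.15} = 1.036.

Fisher's z: C = ½·ln((1+r)/(1−r)) = ½·ln(4.0000) = 0.6931.
n = ((z_{α} + z_β)/C)² + 3.
(1.282 + 1.036) / 0.6931 = 2.318 / 0.6931 = 3.344.
n = 3.344² + 3 = 11.18 + 3 = 14.2.
Round up.

n = 15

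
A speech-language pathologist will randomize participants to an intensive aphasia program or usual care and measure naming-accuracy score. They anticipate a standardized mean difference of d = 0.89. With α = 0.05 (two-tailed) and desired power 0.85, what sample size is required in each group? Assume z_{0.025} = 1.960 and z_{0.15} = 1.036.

n = 23 per group

For two independent groups with equal n: n = 2·((z_{α/2} + z_β) / d)².
z_{α/2} + z_β = 1.960 + 1.036 = 2.996.
n = 2 × (2.996 / 0.89)² = 2 × 3.366² = 2 × 11.33 = 22.7.
Round up to the next whole participant.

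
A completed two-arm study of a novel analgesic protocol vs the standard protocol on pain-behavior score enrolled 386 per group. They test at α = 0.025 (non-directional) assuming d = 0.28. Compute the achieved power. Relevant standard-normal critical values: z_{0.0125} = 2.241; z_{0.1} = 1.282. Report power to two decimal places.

For two equal groups, power = Φ(d·√(n/2) − z_{α/2}).
d·√(n/2) = 0.28 × √(386/2) = 0.28 × 13.892 = 3.890.
z_β = 3.890 − 2.241 = 1.649.
Power = Φ(1.649) = 0.950.

power ≈ 0.95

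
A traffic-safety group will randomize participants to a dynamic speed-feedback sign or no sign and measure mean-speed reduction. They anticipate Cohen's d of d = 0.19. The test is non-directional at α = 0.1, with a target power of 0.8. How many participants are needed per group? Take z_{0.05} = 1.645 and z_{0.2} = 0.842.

For two independent groups with equal n: n = 2·((z_{α/2} + z_β) / d)².
z_{α/2} + z_β = 1.645 + 0.842 = 2.487.
n = 2 × (2.487 / 0.19)² = 2 × 13.089² = 2 × 171.33 = 342.7.
Round up to the next whole participant.

n = 343 per group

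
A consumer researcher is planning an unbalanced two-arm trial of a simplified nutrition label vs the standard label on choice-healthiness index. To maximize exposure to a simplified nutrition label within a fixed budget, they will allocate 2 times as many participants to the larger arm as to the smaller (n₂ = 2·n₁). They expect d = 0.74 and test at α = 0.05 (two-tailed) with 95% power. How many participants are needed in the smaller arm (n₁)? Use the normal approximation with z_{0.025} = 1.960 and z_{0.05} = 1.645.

With allocation ratio k = n₂/n₁ = 2, Var(x̄₁−x̄₂) = σ²(1/n₁ + 1/(k·n₁)) = σ²·(k+1)/(k·n₁).
So n₁ = (1 + 1/k)·((z_{α/2} + z_β)/d)² = 1.500 × (3.605/0.74)².
n₁ = 1.500 × 23.73 = 35.6.
Round up: n₁ = 36, giving n₂ = 2 × 36 = 72.

n₁ = 36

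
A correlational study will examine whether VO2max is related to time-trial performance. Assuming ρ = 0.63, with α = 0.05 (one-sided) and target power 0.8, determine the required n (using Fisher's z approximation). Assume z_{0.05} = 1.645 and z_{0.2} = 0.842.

n = 15

Fisher's z: C = ½·ln((1+r)/(1−r)) = ½·ln(4.4054) = 0.7414.
n = ((z_{α} + z_β)/C)² + 3.
(1.645 + 0.842) / 0.7414 = 2.487 / 0.7414 = 3.354.
n = 3.354² + 3 = 11.25 + 3 = 14.3.
Round up.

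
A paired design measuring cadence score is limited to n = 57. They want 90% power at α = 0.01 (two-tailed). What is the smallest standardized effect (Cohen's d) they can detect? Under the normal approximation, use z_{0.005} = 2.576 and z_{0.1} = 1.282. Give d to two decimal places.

d_min ≈ 0.51

For a single sample (or paired design) of n = 57: d_min = (z_{α/2} + z_β)/√n.
z-sum = 2.576 + 1.282 = 3.858.
d_min = 3.858 / √57 = 3.858 / 7.550 = 0.511.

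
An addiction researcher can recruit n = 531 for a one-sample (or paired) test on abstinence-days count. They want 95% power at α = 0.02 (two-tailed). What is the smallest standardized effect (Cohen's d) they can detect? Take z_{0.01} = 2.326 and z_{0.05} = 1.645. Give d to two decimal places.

For a single sample (or paired design) of n = 531: d_min = (z_{α/2} + z_β)/√n.
z-sum = 2.326 + 1.645 = 3.971.
d_min = 3.971 / √531 = 3.971 / 23.043 = 0.172.

d_min ≈ 0.17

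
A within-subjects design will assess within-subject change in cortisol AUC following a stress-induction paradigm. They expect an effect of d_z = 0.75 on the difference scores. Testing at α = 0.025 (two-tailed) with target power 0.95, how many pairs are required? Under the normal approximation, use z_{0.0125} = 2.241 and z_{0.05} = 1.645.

For a paired (one-sample on differences) test: n = ((z_{α/2} + z_β) / d)².
z_{α/2} + z_β = 2.241 + 1.645 = 3.886.
n = (3.886 / 0.75)² = 5.181² = 26.85.
Round up.

n = 27 pairs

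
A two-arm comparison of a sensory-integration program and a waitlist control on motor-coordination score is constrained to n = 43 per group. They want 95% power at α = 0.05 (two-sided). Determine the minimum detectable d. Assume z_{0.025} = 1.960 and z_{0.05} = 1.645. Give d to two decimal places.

For two independent groups of n = 43 each: d_min = (z_{α/2} + z_β)·√(2/n).
z-sum = 1.960 + 1.645 = 3.605.
d_min = 3.605 × √(2/43) = 3.605 × 0.2157 = 0.777.

d_min ≈ 0.78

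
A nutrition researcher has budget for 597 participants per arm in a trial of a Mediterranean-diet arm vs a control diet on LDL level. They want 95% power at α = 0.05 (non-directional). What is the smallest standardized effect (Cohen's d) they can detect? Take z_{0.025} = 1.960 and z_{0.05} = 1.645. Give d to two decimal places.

d_min ≈ 0.21

For two independent groups of n = 597 each: d_min = (z_{α/2} + z_β)·√(2/n).
z-sum = 1.960 + 1.645 = 3.605.
d_min = 3.605 × √(2/597) = 3.605 × 0.0579 = 0.209.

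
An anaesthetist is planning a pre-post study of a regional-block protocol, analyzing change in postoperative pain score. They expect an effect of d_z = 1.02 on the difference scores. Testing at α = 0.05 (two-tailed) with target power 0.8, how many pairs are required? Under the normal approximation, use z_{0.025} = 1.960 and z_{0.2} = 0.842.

n = 8 pairs

For a paired (one-sample on differences) test: n = ((z_{α/2} + z_β) / d)².
z_{α/2} + z_β = 1.960 + 0.842 = 2.802.
n = (2.802 / 1.02)² = 2.747² = 7.55.
Round up.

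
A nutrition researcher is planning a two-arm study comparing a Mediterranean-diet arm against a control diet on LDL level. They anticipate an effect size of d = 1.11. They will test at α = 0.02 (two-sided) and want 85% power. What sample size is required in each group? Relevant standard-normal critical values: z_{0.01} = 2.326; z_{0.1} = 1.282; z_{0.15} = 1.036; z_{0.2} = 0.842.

n = 19 per group

For two independent groups with equal n: n = 2·((z_{α/2} + z_β) / d)².
z_{α/2} + z_β = 2.326 + 1.036 = 3.362.
n = 2 × (3.362 / 1.11)² = 2 × 3.029² = 2 × 9.17 = 18.3.
Round up to the next whole participant.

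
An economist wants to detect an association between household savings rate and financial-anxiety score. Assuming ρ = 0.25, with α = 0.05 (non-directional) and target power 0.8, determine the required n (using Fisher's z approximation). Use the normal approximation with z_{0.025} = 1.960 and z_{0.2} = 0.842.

Fisher's z: C = ½·ln((1+r)/(1−r)) = ½·ln(1.6667) = 0.2554.
n = ((z_{α/2} + z_β)/C)² + 3.
(1.960 + 0.842) / 0.2554 = 2.802 / 0.2554 = 10.971.
n = 10.971² + 3 = 120.36 + 3 = 123.4.
Round up.

n = 124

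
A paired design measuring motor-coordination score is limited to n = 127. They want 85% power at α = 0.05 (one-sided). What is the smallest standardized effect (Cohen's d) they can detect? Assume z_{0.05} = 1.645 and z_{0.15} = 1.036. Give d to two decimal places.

d_min ≈ 0.24

For a single sample (or paired design) of n = 127: d_min = (z_{α} + z_β)/√n.
z-sum = 1.645 + 1.036 = 2.681.
d_min = 2.681 / √127 = 2.681 / 11.269 = 0.238.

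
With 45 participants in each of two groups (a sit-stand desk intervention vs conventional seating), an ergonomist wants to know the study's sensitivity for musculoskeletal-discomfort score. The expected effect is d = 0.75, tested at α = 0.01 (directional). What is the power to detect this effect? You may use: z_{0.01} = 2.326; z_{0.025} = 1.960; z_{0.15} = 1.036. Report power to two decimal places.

power ≈ 0.89

For two equal groups, power = Φ(d·√(n/2) − z_{α}).
d·√(n/2) = 0.75 × √(45/2) = 0.75 × 4.743 = 3.558.
z_β = 3.558 − 2.326 = 1.232.
Power = Φ(1.232) = 0.891.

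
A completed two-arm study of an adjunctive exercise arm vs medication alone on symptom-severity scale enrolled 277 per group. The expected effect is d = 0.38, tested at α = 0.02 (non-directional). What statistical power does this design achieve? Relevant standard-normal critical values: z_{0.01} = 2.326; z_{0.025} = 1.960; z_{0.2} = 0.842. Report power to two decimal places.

For two equal groups, power = Φ(d·√(n/2) − z_{α/2}).
d·√(n/2) = 0.38 × √(277/2) = 0.38 × 11.769 = 4.472.
z_β = 4.472 − 2.326 = 2.146.
Power = Φ(2.146) = 0.984.

power ≈ 0.98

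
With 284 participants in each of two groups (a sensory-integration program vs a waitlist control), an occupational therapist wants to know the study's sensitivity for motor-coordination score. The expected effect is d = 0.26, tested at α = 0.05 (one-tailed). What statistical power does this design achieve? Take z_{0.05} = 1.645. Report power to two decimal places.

power ≈ 0.93

For two equal groups, power = Φ(d·√(n/2) − z_{α}).
d·√(n/2) = 0.26 × √(284/2) = 0.26 × 11.916 = 3.098.
z_β = 3.098 − 1.645 = 1.453.
Power = Φ(1.453) = 0.927.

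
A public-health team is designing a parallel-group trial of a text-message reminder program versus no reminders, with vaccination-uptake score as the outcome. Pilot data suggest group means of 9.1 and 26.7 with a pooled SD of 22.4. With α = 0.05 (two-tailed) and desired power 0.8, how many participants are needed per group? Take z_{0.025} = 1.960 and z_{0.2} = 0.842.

n = 26 per group

Cohen's d = |M₁ − M₂| / SD_pooled = |9.1 − 26.7| / 22.4 = 17.6 / 22.4 = 0.786.
For two independent groups with equal n: n = 2·((z_{α/2} + z_β) / d)².
z_{α/2} + z_β = 1.960 + 0.842 = 2.802.
n = 2 × (2.802 / 0.786)² = 2 × 3.565² = 2 × 12.71 = 25.4.
Round up to the next whole participant.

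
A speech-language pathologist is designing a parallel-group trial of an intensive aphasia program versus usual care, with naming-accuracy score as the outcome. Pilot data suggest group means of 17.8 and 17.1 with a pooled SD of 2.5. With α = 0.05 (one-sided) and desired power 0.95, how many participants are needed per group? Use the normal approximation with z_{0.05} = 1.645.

n = 277 per group

Cohen's d = |M₁ − M₂| / SD_pooled = |17.8 − 17.1| / 2.5 = 0.7 / 2.5 = 0.280.
For two independent groups with equal n: n = 2·((z_{α} + z_β) / d)².
z_{α} + z_β = 1.645 + 1.645 = 3.290.
n = 2 × (3.290 / 0.280)² = 2 × 11.750² = 2 × 138.06 = 276.1.
Round up to the next whole participant.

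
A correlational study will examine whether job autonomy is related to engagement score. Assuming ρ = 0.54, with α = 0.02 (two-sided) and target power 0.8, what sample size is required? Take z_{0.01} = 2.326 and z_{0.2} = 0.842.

Fisher's z: C = ½·ln((1+r)/(1−r)) = ½·ln(3.3478) = 0.6042.
n = ((z_{α/2} + z_β)/C)² + 3.
(2.326 + 0.842) / 0.6042 = 3.168 / 0.6042 = 5.243.
n = 5.243² + 3 = 27.49 + 3 = 30.5.
Round up.

n = 31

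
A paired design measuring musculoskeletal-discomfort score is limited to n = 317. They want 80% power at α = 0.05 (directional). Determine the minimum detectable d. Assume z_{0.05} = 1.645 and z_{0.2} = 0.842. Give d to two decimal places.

For a single sample (or paired design) of n = 317: d_min = (z_{α} + z_β)/√n.
z-sum = 1.645 + 0.842 = 2.487.
d_min = 2.487 / √317 = 2.487 / 17.804 = 0.140.

d_min ≈ 0.14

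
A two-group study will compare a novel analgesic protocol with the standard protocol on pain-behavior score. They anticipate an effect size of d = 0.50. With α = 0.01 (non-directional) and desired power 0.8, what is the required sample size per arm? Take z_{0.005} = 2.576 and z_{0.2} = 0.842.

n = 94 per group

For two independent groups with equal n: n = 2·((z_{α/2} + z_β) / d)².
z_{α/2} + z_β = 2.576 + 0.842 = 3.418.
n = 2 × (3.418 / 0.50)² = 2 × 6.836² = 2 × 46.73 = 93.5.
Round up to the next whole participant.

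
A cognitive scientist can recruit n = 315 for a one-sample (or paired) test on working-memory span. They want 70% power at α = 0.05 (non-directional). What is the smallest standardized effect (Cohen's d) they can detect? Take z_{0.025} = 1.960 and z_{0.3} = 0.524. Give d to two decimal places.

d_min ≈ 0.14

For a single sample (or paired design) of n = 315: d_min = (z_{α/2} + z_β)/√n.
z-sum = 1.960 + 0.524 = 2.484.
d_min = 2.484 / √315 = 2.484 / 17.748 = 0.140.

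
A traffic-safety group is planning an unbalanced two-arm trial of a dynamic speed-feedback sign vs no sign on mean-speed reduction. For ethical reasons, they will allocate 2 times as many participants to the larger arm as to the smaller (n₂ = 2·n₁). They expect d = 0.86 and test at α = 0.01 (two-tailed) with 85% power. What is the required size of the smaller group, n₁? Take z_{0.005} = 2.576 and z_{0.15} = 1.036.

With allocation ratio k = n₂/n₁ = 2, Var(x̄₁−x̄₂) = σ²(1/n₁ + 1/(k·n₁)) = σ²·(k+1)/(k·n₁).
So n₁ = (1 + 1/k)·((z_{α/2} + z_β)/d)² = 1.500 × (3.612/0.86)².
n₁ = 1.500 × 17.64 = 26.5.
Round up: n₁ = 27, giving n₂ = 2 × 27 = 54.

n₁ = 27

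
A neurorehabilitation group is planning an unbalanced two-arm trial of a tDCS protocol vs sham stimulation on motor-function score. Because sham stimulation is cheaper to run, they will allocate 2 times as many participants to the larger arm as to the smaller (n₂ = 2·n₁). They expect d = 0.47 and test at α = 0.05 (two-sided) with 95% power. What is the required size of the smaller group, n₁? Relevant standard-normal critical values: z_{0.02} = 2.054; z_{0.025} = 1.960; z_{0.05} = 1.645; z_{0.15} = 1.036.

With allocation ratio k = n₂/n₁ = 2, Var(x̄₁−x̄₂) = σ²(1/n₁ + 1/(k·n₁)) = σ²·(k+1)/(k·n₁).
So n₁ = (1 + 1/k)·((z_{α/2} + z_β)/d)² = 1.500 × (3.605/0.47)².
n₁ = 1.500 × 58.83 = 88.2.
Round up: n₁ = 89, giving n₂ = 2 × 89 = 178.

n₁ = 89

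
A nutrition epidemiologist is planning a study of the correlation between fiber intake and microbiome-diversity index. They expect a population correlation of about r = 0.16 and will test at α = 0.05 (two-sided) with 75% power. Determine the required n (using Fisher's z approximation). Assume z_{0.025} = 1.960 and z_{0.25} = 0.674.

n = 270

Fisher's z: C = ½·ln((1+r)/(1−r)) = ½·ln(1.3810) = 0.1614.
n = ((z_{α/2} + z_β)/C)² + 3.
(1.960 + 0.674) / 0.1614 = 2.634 / 0.1614 = 16.320.
n = 16.320² + 3 = 266.33 + 3 = 269.3.
Round up.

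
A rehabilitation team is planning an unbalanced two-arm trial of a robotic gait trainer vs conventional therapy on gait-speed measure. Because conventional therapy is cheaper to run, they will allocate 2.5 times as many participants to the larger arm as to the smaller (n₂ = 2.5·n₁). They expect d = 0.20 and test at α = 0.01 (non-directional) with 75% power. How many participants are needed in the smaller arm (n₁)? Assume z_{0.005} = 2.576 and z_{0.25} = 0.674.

n₁ = 370

With allocation ratio k = n₂/n₁ = 2.5, Var(x̄₁−x̄₂) = σ²(1/n₁ + 1/(k·n₁)) = σ²·(k+1)/(k·n₁).
So n₁ = (1 + 1/k)·((z_{α/2} + z_β)/d)² = 1.400 × (3.250/0.20)².
n₁ = 1.400 × 264.06 = 369.7.
Round up: n₁ = 370, giving n₂ = 2.5 × 370 = 925.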